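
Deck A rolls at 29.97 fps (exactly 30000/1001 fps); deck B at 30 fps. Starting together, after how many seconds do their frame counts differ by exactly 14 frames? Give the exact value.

The gap grows by |30 − 30000/1001| = 30/1001 frames per second.
Time for a 14-frame gap: 14 ÷ (30/1001) = 7007/15 s.

7007/15 seconds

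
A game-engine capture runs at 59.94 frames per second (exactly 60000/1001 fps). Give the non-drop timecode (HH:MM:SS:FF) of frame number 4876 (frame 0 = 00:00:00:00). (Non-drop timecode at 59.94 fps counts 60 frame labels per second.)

00:01:21:16

4876 ÷ 60 = 81 full seconds, remainder 16 frames.
81 s = 0 h 1 min 21 s.
Timecode: 00:01:21:16.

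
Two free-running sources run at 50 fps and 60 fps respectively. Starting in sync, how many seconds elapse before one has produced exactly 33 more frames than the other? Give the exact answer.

3.3 seconds

The gap grows by |60 − 50| = 10 frames per second.
Time for a 33-frame gap: 33 ÷ (10) = 3.3 s.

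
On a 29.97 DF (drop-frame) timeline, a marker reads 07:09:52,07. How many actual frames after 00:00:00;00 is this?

Complete 10-minute blocks: 42, each 17982 frames → 755244.
Remaining 9 whole minutes in the current block: 1800 + 8 × 1798 = 16184 frames.
Within the current minute: 52 × 30 + 7 − 2 = 1565 (labels ;00/;01 skipped at this minute). Total = 755244 + 16184 + 1565 = 772993.

772993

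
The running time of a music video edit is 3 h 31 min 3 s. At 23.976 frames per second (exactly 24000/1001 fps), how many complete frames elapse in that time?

303608 frames

3 h 31 min 3 s = 12663 s.
Frames = 12663 × 24000/1001 = 43416000/143 ≈ 303608.3916.
Complete frames: 303608.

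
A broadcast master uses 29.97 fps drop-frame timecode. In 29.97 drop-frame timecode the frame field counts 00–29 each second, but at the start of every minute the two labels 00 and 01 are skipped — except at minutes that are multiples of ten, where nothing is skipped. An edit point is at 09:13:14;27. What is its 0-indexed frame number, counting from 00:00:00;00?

Complete 10-minute blocks: 55, each 17982 frames → 989010.
Remaining 3 whole minutes in the current block: 1800 + 2 × 1798 = 5396 frames.
Within the current minute: 14 × 30 + 27 − 2 = 445 (labels ;00/;01 skipped at this minute). Total = 989010 + 5396 + 445 = 994851.

994851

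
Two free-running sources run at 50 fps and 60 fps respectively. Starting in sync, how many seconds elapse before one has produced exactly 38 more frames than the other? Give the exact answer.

The gap grows by |60 − 50| = 10 frames per second.
Time for a 38-frame gap: 38 ÷ (10) = 3.8 s.

3.8 seconds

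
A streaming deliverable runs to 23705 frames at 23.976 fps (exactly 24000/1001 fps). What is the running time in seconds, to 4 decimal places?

Running time = 23705 × 1001/24000 = 4745741/4800 s ≈ 988.6960 s.

988.6960 seconds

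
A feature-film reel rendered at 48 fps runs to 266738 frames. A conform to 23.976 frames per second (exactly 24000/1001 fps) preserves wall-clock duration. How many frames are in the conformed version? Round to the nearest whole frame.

Frames at target rate = 266738 × (24000/1001) / (48) = 133369000/1001 ≈ 133235.764.
Nearest whole frame: 133236.

133236 frames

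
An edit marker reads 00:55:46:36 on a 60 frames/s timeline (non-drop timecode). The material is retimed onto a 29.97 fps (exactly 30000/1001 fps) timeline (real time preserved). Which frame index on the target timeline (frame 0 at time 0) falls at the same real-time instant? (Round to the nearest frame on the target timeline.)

frame 100298

Source frame index: (0×3600 + 55×60 + 46) × 60 + 36 = 200796.
Real time: 200796 / (60) = 16733/5 s.
Target frame: (16733/5) × (30000/1001) = 100398000/1001 ≈ 100297.702 → 100298.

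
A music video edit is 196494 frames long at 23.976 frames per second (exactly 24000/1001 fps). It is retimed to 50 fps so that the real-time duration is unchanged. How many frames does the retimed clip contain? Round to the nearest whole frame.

409772 frames

Frames at target rate = 196494 × (50) / (24000/1001) = 32781749/80 ≈ 409771.862.
Nearest whole frame: 409772.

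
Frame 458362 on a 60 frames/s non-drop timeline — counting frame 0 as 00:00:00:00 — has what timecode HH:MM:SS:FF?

02:07:19:22

458362 ÷ 60 = 7639 full seconds, remainder 22 frames.
7639 s = 2 h 7 min 19 s.
Timecode: 02:07:19:22.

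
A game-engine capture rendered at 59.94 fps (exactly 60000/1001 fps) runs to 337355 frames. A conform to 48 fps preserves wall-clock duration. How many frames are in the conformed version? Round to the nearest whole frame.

270154 frames

Frames at target rate = 337355 × (48) / (60000/1001) = 67538471/250 ≈ 270153.884.
Nearest whole frame: 270154.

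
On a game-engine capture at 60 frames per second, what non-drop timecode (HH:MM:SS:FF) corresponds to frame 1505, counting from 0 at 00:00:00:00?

00:00:25:05

1505 ÷ 60 = 25 full seconds, remainder 5 frames.
25 s = 0 h 0 min 25 s.
Timecode: 00:00:25:05.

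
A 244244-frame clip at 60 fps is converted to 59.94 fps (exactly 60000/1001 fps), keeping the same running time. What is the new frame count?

Target frames = source frames × (target rate / source rate) = 244244 × (60000/1001)/(60) = 244244 × 1000/1001 = 244000.

244000 frames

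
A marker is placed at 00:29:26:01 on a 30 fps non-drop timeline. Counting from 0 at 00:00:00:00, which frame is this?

frame 52981

Total seconds to the label: (0 × 3600 + 29 × 60 + 26) = 1766.
Frame index = 1766 × 30 + 1 = 52981.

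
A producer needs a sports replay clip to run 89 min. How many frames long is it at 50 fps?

89 min = 5340 s.
Frames = 5340 × 50 = 267000.

267000 frames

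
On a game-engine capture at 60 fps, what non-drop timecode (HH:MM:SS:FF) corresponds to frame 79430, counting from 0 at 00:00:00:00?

00:22:03:50

79430 ÷ 60 = 1323 full seconds, remainder 50 frames.
1323 s = 0 h 22 min 3 s.
Timecode: 00:22:03:50.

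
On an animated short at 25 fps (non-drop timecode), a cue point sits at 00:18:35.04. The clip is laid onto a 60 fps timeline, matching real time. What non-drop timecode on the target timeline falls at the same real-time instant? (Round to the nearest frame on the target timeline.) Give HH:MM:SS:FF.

00:18:35:10

Source frame index: (0×3600 + 18×60 + 35) × 25 + 4 = 27879.
Real time: 27879 / (25) = 27879/25 s.
Target frame: (27879/25) × (60) = 334548/5 ≈ 66909.600 → 66910.
At 60 labels/s: frame 66910 → 00:18:35:10.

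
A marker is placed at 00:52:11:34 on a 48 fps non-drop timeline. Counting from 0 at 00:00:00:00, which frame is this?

Total seconds to the label: (0 × 3600 + 52 × 60 + 11) = 3131.
Frame index = 3131 × 48 + 34 = 150322.

150322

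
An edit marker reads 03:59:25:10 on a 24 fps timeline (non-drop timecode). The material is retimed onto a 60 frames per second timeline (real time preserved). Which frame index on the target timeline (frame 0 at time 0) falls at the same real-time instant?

frame 861925

Source frame index: (3×3600 + 59×60 + 25) × 24 + 10 = 344770.
Real time: 344770 / (24) = 172385/12 s.
Target frame: (172385/12) × (60) = 861925.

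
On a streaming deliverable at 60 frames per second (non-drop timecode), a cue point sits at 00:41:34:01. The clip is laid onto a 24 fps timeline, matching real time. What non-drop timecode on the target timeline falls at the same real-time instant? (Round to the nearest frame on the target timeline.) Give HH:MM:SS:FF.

Source frame index: (0×3600 + 41×60 + 34) × 60 + 1 = 149641.
Real time: 149641 / (60) = 149641/60 s.
Target frame: (149641/60) × (24) = 299282/5 ≈ 59856.400 → 59856.
At 24 labels/s: frame 59856 → 00:41:34:00.

00:41:34:00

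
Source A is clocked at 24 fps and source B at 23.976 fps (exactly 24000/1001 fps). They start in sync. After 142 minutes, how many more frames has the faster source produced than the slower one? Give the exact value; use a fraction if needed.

142 min = 8520 s.
A emits 24 × 8520 = 204480 frames; B emits 24000/1001 × 8520 = 204480000/1001.
Difference = 204480/1001 frames (≈ 204.2757); B is behind A.

204480/1001 frames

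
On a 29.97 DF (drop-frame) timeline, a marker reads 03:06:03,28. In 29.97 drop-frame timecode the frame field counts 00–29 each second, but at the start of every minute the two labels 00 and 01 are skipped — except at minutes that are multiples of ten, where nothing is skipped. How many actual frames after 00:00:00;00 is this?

334582

Complete 10-minute blocks: 18, each 17982 frames → 323676.
Remaining 6 whole minutes in the current block: 1800 + 5 × 1798 = 10790 frames.
Within the current minute: 3 × 30 + 28 − 2 = 116 (labels ;00/;01 skipped at this minute). Total = 323676 + 10790 + 116 = 334582.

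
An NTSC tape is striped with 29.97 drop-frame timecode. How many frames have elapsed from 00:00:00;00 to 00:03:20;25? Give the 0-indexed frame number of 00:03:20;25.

6019

Complete 10-minute blocks: 0, each 17982 frames → 0.
Remaining 3 whole minutes in the current block: 1800 + 2 × 1798 = 5396 frames.
Within the current minute: 20 × 30 + 25 − 2 = 623 (labels ;00/;01 skipped at this minute). Total = 0 + 5396 + 623 = 6019.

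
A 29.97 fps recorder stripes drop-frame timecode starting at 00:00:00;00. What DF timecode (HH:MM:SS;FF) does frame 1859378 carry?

17:14:01;10

Each 10-minute DF block holds 10 × 60 × 30 − 9 × 2 = 17982 frames. 1859378 ÷ 17982 → 103 full blocks, remainder 7232.
Within the partial block the first minute is 1800 frames and each further minute 1798, so 4 further minute boundaries passed. Total skipped labels = 18 × 103 + 2 × 4 = 1862.
Non-drop label index = 1859378 + 1862 = 1861240; at 30 labels/s that is 17:14:01:10, i.e. DF 17:14:01;10.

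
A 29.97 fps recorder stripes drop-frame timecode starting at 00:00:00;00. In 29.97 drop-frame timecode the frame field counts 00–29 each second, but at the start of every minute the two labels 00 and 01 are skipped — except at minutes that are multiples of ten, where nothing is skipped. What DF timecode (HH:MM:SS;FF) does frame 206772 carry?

Ten DF minutes hold 17982 frames, so frame 206772 lies in block 11 (frames 197802–215783) with 8970 frames into that block.
The block's first minute is 1800 frames and the rest 1798 each; 8970 frames reaches minute 4, so 11 × 18 + 4 × 2 = 206 labels have been skipped so far.
Adding those back, label number 206772 + 206 = 206978 at 30 labels/s is 6899 s + 8 f = 1 h 54 min 59 s frame 8, i.e. 01:54:59;08.

01:54:59;08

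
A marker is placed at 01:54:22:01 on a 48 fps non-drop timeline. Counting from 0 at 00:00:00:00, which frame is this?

frame 329377

Total seconds to the label: (1 × 3600 + 54 × 60 + 22) = 6862.
Frame index = 6862 × 48 + 1 = 329377.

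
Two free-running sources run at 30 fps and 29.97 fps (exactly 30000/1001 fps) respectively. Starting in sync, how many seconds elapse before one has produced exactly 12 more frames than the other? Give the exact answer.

400.4 seconds

The gap grows by |30000/1001 − 30| = 30/1001 frames per second.
Time for a 12-frame gap: 12 ÷ (30/1001) = 400.4 s.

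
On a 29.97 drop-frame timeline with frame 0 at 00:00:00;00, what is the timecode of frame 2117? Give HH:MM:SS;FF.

Each 10-minute DF block holds 10 × 60 × 30 − 9 × 2 = 17982 frames. 2117 ÷ 17982 → 0 full blocks, remainder 2117.
Within the partial block the first minute is 1800 frames and each further minute 1798, so 1 further minute boundary passed. Total skipped labels = 18 × 0 + 2 × 1 = 2.
Non-drop label index = 2117 + 2 = 2119; at 30 labels/s that is 00:01:10:19, i.e. DF 00:01:10;19.

00:01:10;19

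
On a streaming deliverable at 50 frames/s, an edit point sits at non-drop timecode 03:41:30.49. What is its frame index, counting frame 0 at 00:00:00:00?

664549

Total seconds to the label: (3 × 3600 + 41 × 60 + 30) = 13290.
Frame index = 13290 × 50 + 49 = 664549.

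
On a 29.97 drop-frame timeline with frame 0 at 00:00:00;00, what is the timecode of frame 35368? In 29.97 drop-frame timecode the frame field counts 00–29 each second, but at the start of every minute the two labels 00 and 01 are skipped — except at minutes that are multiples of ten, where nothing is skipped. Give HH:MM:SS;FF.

Ten DF minutes hold 17982 frames, so frame 35368 lies in block 1 (frames 17982–35963) with 17386 frames into that block.
The block's first minute is 1800 frames and the rest 1798 each; 17386 frames reaches minute 9, so 1 × 18 + 9 × 2 = 36 labels have been skipped so far.
Adding those back, label number 35368 + 36 = 35404 at 30 labels/s is 1180 s + 4 f = 0 h 19 min 40 s frame 4, i.e. 00:19:40;04.

00:19:40;04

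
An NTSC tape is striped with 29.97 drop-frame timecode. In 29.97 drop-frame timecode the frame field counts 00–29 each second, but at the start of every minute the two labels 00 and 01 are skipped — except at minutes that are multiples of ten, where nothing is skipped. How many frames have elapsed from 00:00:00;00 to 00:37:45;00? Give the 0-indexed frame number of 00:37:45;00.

67882

Complete 10-minute blocks: 3, each 17982 frames → 53946.
Remaining 7 whole minutes in the current block: 1800 + 6 × 1798 = 12588 frames.
Within the current minute: 45 × 30 + 0 − 2 = 1348 (labels ;00/;01 skipped at this minute). Total = 53946 + 12588 + 1348 = 67882.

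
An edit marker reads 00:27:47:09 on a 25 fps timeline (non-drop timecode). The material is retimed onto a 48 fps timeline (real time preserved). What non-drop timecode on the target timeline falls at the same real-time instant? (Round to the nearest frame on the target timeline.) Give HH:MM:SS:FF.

Source frame index: (0×3600 + 27×60 + 47) × 25 + 9 = 41684.
Real time: 41684 / (25) = 41684/25 s.
Target frame: (41684/25) × (48) = 2000832/25 ≈ 80033.280 → 80033.
At 48 labels/s: frame 80033 → 00:27:47:17.

00:27:47:17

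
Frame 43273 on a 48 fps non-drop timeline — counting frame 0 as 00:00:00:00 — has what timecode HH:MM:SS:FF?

00:15:01:25

43273 ÷ 48 = 901 full seconds, remainder 25 frames.
901 s = 0 h 15 min 1 s.
Timecode: 00:15:01:25.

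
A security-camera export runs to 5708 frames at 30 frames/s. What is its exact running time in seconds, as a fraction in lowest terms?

Running time = 5708 ÷ (30) = 5708 × 1/30 = 2854/15 s.

2854/15 seconds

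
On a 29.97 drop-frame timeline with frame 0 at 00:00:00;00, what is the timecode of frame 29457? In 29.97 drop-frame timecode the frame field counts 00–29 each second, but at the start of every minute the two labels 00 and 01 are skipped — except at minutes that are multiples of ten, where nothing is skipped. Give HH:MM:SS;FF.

00:16:22;27

Each 10-minute DF block holds 10 × 60 × 30 − 9 × 2 = 17982 frames. 29457 ÷ 17982 → 1 full block, remainder 11475.
Within the partial block the first minute is 1800 frames and each further minute 1798, so 6 further minute boundaries passed. Total skipped labels = 18 × 1 + 2 × 6 = 30.
Non-drop label index = 29457 + 30 = 29487; at 30 labels/s that is 00:16:22:27, i.e. DF 00:16:22;27.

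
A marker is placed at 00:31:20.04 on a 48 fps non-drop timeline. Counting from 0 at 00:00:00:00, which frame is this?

frame 90244

Total seconds to the label: (0 × 3600 + 31 × 60 + 20) = 1880.
Frame index = 1880 × 48 + 4 = 90244.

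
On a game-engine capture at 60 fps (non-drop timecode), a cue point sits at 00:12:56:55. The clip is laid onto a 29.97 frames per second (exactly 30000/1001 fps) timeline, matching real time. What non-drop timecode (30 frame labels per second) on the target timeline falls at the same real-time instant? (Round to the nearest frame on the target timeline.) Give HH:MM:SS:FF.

00:12:56:04

Source frame index: (0×3600 + 12×60 + 56) × 60 + 55 = 46615.
Real time: 46615 / (60) = 9323/12 s.
Target frame: (9323/12) × (30000/1001) = 23307500/1001 ≈ 23284.216 → 23284.
At 30 labels/s: frame 23284 → 00:12:56:04.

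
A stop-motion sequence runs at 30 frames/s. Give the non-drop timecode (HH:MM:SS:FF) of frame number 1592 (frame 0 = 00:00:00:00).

1592 ÷ 30 = 53 full seconds, remainder 2 frames.
53 s = 0 h 0 min 53 s.
Timecode: 00:00:53:02.

00:00:53:02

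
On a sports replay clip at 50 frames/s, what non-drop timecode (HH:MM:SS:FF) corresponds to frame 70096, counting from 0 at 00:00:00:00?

70096 ÷ 50 = 1401 full seconds, remainder 46 frames.
1401 s = 0 h 23 min 21 s.
Timecode: 00:23:21:46.

00:23:21:46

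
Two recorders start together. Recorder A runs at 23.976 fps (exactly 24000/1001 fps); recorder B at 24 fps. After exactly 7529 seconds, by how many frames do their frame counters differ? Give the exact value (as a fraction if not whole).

A emits 24000/1001 × 7529 = 180696000/1001 frames; B emits 24 × 7529 = 180696.
Difference = 180696/1001 frames (≈ 180.5155); B is ahead of A.

180696/1001 frames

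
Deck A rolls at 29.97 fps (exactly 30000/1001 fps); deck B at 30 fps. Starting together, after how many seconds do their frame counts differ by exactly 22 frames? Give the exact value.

The gap grows by |30 − 30000/1001| = 30/1001 frames per second.
Time for a 22-frame gap: 22 ÷ (30/1001) = 11011/15 s.

11011/15 seconds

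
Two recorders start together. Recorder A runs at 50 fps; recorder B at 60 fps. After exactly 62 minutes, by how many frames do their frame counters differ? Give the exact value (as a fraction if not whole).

37200 frames

62 min = 3720 s.
A emits 50 × 3720 = 186000 frames; B emits 60 × 3720 = 223200.
Difference = 37200 frames; B is ahead of A.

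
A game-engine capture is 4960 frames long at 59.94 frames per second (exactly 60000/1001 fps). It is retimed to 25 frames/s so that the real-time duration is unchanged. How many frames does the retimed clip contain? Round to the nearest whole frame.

2069 frames

Frames at target rate = 4960 × (25) / (60000/1001) = 31031/15 ≈ 2068.733.
Nearest whole frame: 2069.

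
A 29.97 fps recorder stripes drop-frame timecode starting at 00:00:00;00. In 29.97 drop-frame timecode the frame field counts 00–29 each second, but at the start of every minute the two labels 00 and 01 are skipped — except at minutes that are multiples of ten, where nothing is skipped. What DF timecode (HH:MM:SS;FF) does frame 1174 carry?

Ten DF minutes hold 17982 frames, so frame 1174 lies in block 0 (frames 0–17981) with 1174 frames into that block.
The block's first minute is 1800 frames and the rest 1798 each; 1174 frames reaches minute 0, so 0 × 18 + 0 × 2 = 0 labels have been skipped so far.
Adding those back, label number 1174 + 0 = 1174 at 30 labels/s is 39 s + 4 f = 0 h 0 min 39 s frame 4, i.e. 00:00:39;04.

00:00:39;04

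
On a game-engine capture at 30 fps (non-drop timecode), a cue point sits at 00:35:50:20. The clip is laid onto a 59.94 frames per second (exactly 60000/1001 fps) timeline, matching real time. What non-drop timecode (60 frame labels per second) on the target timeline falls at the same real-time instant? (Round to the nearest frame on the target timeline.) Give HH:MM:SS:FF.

00:35:48:31

Source frame index: (0×3600 + 35×60 + 50) × 30 + 20 = 64520.
Real time: 64520 / (30) = 6452/3 s.
Target frame: (6452/3) × (60000/1001) = 129040000/1001 ≈ 128911.089 → 128911.
At 60 labels/s: frame 128911 → 00:35:48:31.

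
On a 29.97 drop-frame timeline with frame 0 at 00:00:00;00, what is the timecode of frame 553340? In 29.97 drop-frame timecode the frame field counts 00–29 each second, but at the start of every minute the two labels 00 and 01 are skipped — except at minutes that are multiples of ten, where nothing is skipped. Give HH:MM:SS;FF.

Ten DF minutes hold 17982 frames, so frame 553340 lies in block 30 (frames 539460–557441) with 13880 frames into that block.
The block's first minute is 1800 frames and the rest 1798 each; 13880 frames reaches minute 7, so 30 × 18 + 7 × 2 = 554 labels have been skipped so far.
Adding those back, label number 553340 + 554 = 553894 at 30 labels/s is 18463 s + 4 f = 5 h 7 min 43 s frame 4, i.e. 05:07:43;04.

05:07:43;04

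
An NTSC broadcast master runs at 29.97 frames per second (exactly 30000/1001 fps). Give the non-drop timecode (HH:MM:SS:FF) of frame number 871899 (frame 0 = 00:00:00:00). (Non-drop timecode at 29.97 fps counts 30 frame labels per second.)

871899 ÷ 30 = 29063 full seconds, remainder 9 frames.
29063 s = 8 h 4 min 23 s.
Timecode: 08:04:23:09.

08:04:23:09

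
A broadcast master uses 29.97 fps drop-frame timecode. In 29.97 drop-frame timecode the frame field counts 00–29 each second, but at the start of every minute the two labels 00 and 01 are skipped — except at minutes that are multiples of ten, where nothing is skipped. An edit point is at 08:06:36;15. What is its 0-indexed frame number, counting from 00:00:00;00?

As if non-drop at 30 labels/s: (8 × 3600 + 6 × 60 + 36) × 30 + 15 = 875895.
Minute boundaries passed: 486; those not divisible by 10: 486 − 48 = 438; dropped labels = 2 × 438 = 876.
Actual frame index = 875895 − 876 = 875019.

875019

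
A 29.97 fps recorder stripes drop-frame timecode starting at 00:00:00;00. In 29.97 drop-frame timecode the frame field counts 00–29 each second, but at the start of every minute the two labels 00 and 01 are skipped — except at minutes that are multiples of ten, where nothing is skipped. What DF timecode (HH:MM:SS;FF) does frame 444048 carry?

Ten DF minutes hold 17982 frames, so frame 444048 lies in block 24 (frames 431568–449549) with 12480 frames into that block.
The block's first minute is 1800 frames and the rest 1798 each; 12480 frames reaches minute 6, so 24 × 18 + 6 × 2 = 444 labels have been skipped so far.
Adding those back, label number 444048 + 444 = 444492 at 30 labels/s is 14816 s + 12 f = 4 h 6 min 56 s frame 12, i.e. 04:06:56;12.

04:06:56;12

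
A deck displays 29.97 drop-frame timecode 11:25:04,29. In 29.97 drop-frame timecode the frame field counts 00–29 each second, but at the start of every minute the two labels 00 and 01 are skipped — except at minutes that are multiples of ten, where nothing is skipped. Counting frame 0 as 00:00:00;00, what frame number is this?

1231915

As if non-drop at 30 labels/s: (11 × 3600 + 25 × 60 + 4) × 30 + 29 = 1233149.
Minute boundaries passed: 685; those not divisible by 10: 685 − 68 = 617; dropped labels = 2 × 617 = 1234.
Actual frame index = 1233149 − 1234 = 1231915.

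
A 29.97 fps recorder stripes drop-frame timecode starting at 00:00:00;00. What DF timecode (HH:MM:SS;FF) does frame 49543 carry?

00:27:33;03

Ten DF minutes hold 17982 frames, so frame 49543 lies in block 2 (frames 35964–53945) with 13579 frames into that block.
The block's first minute is 1800 frames and the rest 1798 each; 13579 frames reaches minute 7, so 2 × 18 + 7 × 2 = 50 labels have been skipped so far.
Adding those back, label number 49543 + 50 = 49593 at 30 labels/s is 1653 s + 3 f = 0 h 27 min 33 s frame 3, i.e. 00:27:33;03.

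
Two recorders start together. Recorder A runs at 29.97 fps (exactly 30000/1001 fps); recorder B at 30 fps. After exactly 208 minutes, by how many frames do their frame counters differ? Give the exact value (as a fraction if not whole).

208 min = 12480 s.
A emits 30000/1001 × 12480 = 28800000/77 frames; B emits 30 × 12480 = 374400.
Difference = 28800/77 frames (≈ 374.0260); B is ahead of A.

28800/77 frames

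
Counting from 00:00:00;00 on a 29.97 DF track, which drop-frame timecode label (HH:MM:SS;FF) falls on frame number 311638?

Ten DF minutes hold 17982 frames, so frame 311638 lies in block 17 (frames 305694–323675) with 5944 frames into that block.
The block's first minute is 1800 frames and the rest 1798 each; 5944 frames reaches minute 3, so 17 × 18 + 3 × 2 = 312 labels have been skipped so far.
Adding those back, label number 311638 + 312 = 311950 at 30 labels/s is 10398 s + 10 f = 2 h 53 min 18 s frame 10, i.e. 02:53:18;10.

02:53:18;10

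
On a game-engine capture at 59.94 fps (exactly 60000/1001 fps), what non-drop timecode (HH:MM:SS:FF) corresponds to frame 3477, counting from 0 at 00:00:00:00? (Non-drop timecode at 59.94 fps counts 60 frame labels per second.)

3477 ÷ 60 = 57 full seconds, remainder 57 frames.
57 s = 0 h 0 min 57 s.
Timecode: 00:00:57:57.

00:00:57:57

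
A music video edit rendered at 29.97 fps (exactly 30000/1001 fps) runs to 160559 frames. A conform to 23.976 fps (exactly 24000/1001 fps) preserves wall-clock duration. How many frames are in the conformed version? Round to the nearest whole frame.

128447 frames

Frames at target rate = 160559 × (24000/1001) / (30000/1001) = 642236/5 ≈ 128447.200.
Nearest whole frame: 128447.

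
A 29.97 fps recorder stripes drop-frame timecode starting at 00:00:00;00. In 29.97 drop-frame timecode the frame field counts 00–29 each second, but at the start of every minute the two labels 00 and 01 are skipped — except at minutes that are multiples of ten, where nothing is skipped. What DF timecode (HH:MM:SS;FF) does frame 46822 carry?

Ten DF minutes hold 17982 frames, so frame 46822 lies in block 2 (frames 35964–53945) with 10858 frames into that block.
The block's first minute is 1800 frames and the rest 1798 each; 10858 frames reaches minute 6, so 2 × 18 + 6 × 2 = 48 labels have been skipped so far.
Adding those back, label number 46822 + 48 = 46870 at 30 labels/s is 1562 s + 10 f = 0 h 26 min 2 s frame 10, i.e. 00:26:02;10.

00:26:02;10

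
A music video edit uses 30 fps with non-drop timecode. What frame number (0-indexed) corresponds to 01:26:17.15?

Total seconds to the label: (1 × 3600 + 26 × 60 + 17) = 5177.
Frame index = 5177 × 30 + 15 = 155325.

155325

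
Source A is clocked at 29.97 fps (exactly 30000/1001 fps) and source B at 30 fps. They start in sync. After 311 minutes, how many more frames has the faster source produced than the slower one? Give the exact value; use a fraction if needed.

311 min = 18660 s.
A emits 30000/1001 × 18660 = 559800000/1001 frames; B emits 30 × 18660 = 559800.
Difference = 559800/1001 frames (≈ 559.2408); B is ahead of A.

559800/1001 frames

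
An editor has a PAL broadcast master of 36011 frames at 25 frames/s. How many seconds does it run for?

1440.44 seconds

Running time = 36011 / (25) = 1440.44 s.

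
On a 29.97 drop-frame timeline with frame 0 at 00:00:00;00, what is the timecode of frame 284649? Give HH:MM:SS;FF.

Each 10-minute DF block holds 10 × 60 × 30 − 9 × 2 = 17982 frames. 284649 ÷ 17982 → 15 full blocks, remainder 14919.
Within the partial block the first minute is 1800 frames and each further minute 1798, so 8 further minute boundaries passed. Total skipped labels = 18 × 15 + 2 × 8 = 286.
Non-drop label index = 284649 + 286 = 284935; at 30 labels/s that is 02:38:17:25, i.e. DF 02:38:17;25.

02:38:17;25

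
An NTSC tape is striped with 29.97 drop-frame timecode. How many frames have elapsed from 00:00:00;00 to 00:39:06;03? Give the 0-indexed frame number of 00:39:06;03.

70311

Complete 10-minute blocks: 3, each 17982 frames → 53946.
Remaining 9 whole minutes in the current block: 1800 + 8 × 1798 = 16184 frames.
Within the current minute: 6 × 30 + 3 − 2 = 181 (labels ;00/;01 skipped at this minute). Total = 53946 + 16184 + 181 = 70311.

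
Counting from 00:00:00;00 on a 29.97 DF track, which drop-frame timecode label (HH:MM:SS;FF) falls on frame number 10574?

00:05:52;24

Each 10-minute DF block holds 10 × 60 × 30 − 9 × 2 = 17982 frames. 10574 ÷ 17982 → 0 full blocks, remainder 10574.
Within the partial block the first minute is 1800 frames and each further minute 1798, so 5 further minute boundaries passed. Total skipped labels = 18 × 0 + 2 × 5 = 10.
Non-drop label index = 10574 + 10 = 10584; at 30 labels/s that is 00:05:52:24, i.e. DF 00:05:52;24.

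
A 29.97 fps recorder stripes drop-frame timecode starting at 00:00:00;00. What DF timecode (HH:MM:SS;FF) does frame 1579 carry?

00:00:52;19

Ten DF minutes hold 17982 frames, so frame 1579 lies in block 0 (frames 0–17981) with 1579 frames into that block.
The block's first minute is 1800 frames and the rest 1798 each; 1579 frames reaches minute 0, so 0 × 18 + 0 × 2 = 0 labels have been skipped so far.
Adding those back, label number 1579 + 0 = 1579 at 30 labels/s is 52 s + 19 f = 0 h 0 min 52 s frame 19, i.e. 00:00:52;19.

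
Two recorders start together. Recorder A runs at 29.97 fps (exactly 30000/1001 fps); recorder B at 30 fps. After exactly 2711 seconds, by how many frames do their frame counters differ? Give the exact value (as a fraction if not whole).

A emits 30000/1001 × 2711 = 81330000/1001 frames; B emits 30 × 2711 = 81330.
Difference = 81330/1001 frames (≈ 81.2488); B is ahead of A.

81330/1001 frames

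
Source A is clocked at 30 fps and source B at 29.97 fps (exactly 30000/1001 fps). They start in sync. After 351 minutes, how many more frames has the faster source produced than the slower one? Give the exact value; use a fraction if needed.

48600/77 frames

351 min = 21060 s.
A emits 30 × 21060 = 631800 frames; B emits 30000/1001 × 21060 = 48600000/77.
Difference = 48600/77 frames (≈ 631.1688); B is behind A.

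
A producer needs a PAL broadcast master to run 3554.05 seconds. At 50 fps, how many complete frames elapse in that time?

177702 frames

Frames = 3554.05 × 50 = 355405/2 ≈ 177702.5000.
Complete frames: 177702.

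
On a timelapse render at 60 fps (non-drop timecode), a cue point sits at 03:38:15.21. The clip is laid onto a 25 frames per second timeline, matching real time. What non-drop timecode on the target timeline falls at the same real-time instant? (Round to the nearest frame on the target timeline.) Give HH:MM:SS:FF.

03:38:15:09

Source frame index: (3×3600 + 38×60 + 15) × 60 + 21 = 785721.
Real time: 785721 / (60) = 261907/20 s.
Target frame: (261907/20) × (25) = 1309535/4 ≈ 327383.750 → 327384.
At 25 labels/s: frame 327384 → 03:38:15:09.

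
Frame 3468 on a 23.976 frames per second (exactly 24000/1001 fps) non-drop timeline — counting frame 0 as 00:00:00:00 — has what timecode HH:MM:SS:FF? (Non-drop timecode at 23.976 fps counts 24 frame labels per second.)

00:02:24:12

3468 ÷ 24 = 144 full seconds, remainder 12 frames.
144 s = 0 h 2 min 24 s.
Timecode: 00:02:24:12.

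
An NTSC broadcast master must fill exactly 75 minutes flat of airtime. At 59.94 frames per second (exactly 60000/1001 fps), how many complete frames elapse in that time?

75 min = 4500 s.
Frames = 4500 × 60000/1001 = 270000000/1001 ≈ 269730.2697.
Complete frames: 269730.

269730 frames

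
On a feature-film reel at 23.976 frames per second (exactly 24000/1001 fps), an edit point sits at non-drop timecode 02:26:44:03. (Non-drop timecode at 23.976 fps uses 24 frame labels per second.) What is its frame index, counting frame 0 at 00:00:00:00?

frame 211299

Total seconds to the label: (2 × 3600 + 26 × 60 + 44) = 8804.
Frame index = 8804 × 24 + 3 = 211299.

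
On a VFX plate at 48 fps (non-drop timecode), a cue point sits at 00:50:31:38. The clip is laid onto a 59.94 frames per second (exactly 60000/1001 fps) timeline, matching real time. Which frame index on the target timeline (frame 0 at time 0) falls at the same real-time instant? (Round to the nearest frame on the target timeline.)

Source frame index: (0×3600 + 50×60 + 31) × 48 + 38 = 145526.
Real time: 145526 / (48) = 72763/24 s.
Target frame: (72763/24) × (60000/1001) = 181907500/1001 ≈ 181725.774 → 181726.

frame 181726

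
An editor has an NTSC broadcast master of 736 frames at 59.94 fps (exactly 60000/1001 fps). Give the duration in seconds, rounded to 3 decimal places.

12.279 seconds

Running time = 736 × 1001/60000 = 23023/1875 s ≈ 12.279 s.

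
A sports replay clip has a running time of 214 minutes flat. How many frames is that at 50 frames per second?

214 min = 12840 s.
Frames = 12840 × 50 = 642000.

642000 frames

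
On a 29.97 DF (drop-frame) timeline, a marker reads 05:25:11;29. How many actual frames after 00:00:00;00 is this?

584773

Complete 10-minute blocks: 32, each 17982 frames → 575424.
Remaining 5 whole minutes in the current block: 1800 + 4 × 1798 = 8992 frames.
Within the current minute: 11 × 30 + 29 − 2 = 357 (labels ;00/;01 skipped at this minute). Total = 575424 + 8992 + 357 = 584773.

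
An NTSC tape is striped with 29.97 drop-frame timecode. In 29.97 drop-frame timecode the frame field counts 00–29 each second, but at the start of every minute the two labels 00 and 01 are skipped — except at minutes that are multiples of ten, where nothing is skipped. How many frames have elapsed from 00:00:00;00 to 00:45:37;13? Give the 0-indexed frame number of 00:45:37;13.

As if non-drop at 30 labels/s: (0 × 3600 + 45 × 60 + 37) × 30 + 13 = 82123.
Minute boundaries passed: 45; those not divisible by 10: 45 − 4 = 41; dropped labels = 2 × 41 = 82.
Actual frame index = 82123 − 82 = 82041.

82041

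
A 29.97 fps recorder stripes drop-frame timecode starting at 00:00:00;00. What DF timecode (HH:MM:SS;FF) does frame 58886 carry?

00:32:44;24

Ten DF minutes hold 17982 frames, so frame 58886 lies in block 3 (frames 53946–71927) with 4940 frames into that block.
The block's first minute is 1800 frames and the rest 1798 each; 4940 frames reaches minute 2, so 3 × 18 + 2 × 2 = 58 labels have been skipped so far.
Adding those back, label number 58886 + 58 = 58944 at 30 labels/s is 1964 s + 24 f = 0 h 32 min 44 s frame 24, i.e. 00:32:44;24.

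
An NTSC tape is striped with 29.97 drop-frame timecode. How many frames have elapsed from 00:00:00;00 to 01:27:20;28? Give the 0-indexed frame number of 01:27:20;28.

157070

Complete 10-minute blocks: 8, each 17982 frames → 143856.
Remaining 7 whole minutes in the current block: 1800 + 6 × 1798 = 12588 frames.
Within the current minute: 20 × 30 + 28 − 2 = 626 (labels ;00/;01 skipped at this minute). Total = 143856 + 12588 + 626 = 157070.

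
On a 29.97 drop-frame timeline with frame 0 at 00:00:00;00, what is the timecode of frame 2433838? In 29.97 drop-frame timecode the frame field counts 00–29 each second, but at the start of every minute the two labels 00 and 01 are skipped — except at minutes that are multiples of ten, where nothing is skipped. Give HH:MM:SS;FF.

Each 10-minute DF block holds 10 × 60 × 30 − 9 × 2 = 17982 frames. 2433838 ÷ 17982 → 135 full blocks, remainder 6268.
Within the partial block the first minute is 1800 frames and each further minute 1798, so 3 further minute boundaries passed. Total skipped labels = 18 × 135 + 2 × 3 = 2436.
Non-drop label index = 2433838 + 2436 = 2436274; at 30 labels/s that is 22:33:29:04, i.e. DF 22:33:29;04.

22:33:29;04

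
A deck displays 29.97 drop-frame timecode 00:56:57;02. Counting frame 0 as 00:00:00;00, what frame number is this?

102410

Complete 10-minute blocks: 5, each 17982 frames → 89910.
Remaining 6 whole minutes in the current block: 1800 + 5 × 1798 = 10790 frames.
Within the current minute: 57 × 30 + 2 − 2 = 1710 (labels ;00/;01 skipped at this minute). Total = 89910 + 10790 + 1710 = 102410.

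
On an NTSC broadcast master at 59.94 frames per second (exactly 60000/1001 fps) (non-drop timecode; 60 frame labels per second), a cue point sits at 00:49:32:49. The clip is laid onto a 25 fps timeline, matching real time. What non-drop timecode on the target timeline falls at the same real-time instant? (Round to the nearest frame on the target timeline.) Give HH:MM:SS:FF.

Source frame index: (0×3600 + 49×60 + 32) × 60 + 49 = 178369.
Real time: 178369 / (60000/1001) = 178547369/60000 s.
Target frame: (178547369/60000) × (25) = 178547369/2400 ≈ 74394.737 → 74395.
At 25 labels/s: frame 74395 → 00:49:35:20.

00:49:35:20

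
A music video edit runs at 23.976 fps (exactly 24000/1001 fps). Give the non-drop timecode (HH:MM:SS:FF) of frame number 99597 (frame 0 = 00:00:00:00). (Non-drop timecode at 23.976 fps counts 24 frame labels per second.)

99597 ÷ 24 = 4149 full seconds, remainder 21 frames.
4149 s = 1 h 9 min 9 s.
Timecode: 01:09:09:21.

01:09:09:21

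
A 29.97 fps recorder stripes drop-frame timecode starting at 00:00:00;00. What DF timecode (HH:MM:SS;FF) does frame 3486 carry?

Each 10-minute DF block holds 10 × 60 × 30 − 9 × 2 = 17982 frames. 3486 ÷ 17982 → 0 full blocks, remainder 3486.
Within the partial block the first minute is 1800 frames and each further minute 1798, so 1 further minute boundary passed. Total skipped labels = 18 × 0 + 2 × 1 = 2.
Non-drop label index = 3486 + 2 = 3488; at 30 labels/s that is 00:01:56:08, i.e. DF 00:01:56;08.

00:01:56;08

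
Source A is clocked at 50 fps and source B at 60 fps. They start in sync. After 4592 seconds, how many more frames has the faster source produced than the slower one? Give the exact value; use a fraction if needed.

A emits 50 × 4592 = 229600 frames; B emits 60 × 4592 = 275520.
Difference = 45920 frames; B is ahead of A.

45920 frames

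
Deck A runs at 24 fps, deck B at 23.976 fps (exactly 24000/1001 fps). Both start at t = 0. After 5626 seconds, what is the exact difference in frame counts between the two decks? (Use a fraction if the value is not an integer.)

135024/1001 frames

A emits 24 × 5626 = 135024 frames; B emits 24000/1001 × 5626 = 135024000/1001.
Difference = 135024/1001 frames (≈ 134.8891); B is behind A.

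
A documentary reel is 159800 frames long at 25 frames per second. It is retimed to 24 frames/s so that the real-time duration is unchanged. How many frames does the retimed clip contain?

153408 frames

Target frames = source frames × (target rate / source rate) = 159800 × (24)/(25) = 159800 × 24/25 = 153408.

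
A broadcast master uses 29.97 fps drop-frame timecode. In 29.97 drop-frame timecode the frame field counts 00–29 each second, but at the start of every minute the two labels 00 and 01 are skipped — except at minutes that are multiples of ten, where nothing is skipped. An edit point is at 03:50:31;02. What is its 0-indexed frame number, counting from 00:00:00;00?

414518

As if non-drop at 30 labels/s: (3 × 3600 + 50 × 60 + 31) × 30 + 2 = 414932.
Minute boundaries passed: 230; those not divisible by 10: 230 − 23 = 207; dropped labels = 2 × 207 = 414.
Actual frame index = 414932 − 414 = 414518.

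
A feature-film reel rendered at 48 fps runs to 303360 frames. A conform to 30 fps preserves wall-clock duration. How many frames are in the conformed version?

Target frames = source frames × (target rate / source rate) = 303360 × (30)/(48) = 303360 × 5/8 = 189600.

189600 frames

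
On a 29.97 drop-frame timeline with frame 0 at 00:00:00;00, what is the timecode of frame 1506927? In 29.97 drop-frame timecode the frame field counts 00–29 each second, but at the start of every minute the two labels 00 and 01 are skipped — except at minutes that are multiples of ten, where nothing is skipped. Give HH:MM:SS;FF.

13:58:01;07

Each 10-minute DF block holds 10 × 60 × 30 − 9 × 2 = 17982 frames. 1506927 ÷ 17982 → 83 full blocks, remainder 14421.
Within the partial block the first minute is 1800 frames and each further minute 1798, so 8 further minute boundaries passed. Total skipped labels = 18 × 83 + 2 × 8 = 1510.
Non-drop label index = 1506927 + 1510 = 1508437; at 30 labels/s that is 13:58:01:07, i.e. DF 13:58:01;07.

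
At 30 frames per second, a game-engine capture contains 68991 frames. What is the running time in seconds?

2299.7 seconds

Running time = 68991 / (30) = 2299.7 s.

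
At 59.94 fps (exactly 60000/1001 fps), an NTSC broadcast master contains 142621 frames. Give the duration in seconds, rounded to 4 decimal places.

2379.3937 seconds

Running time = 142621 × 1001/60000 = 142763621/60000 s ≈ 2379.3937 s.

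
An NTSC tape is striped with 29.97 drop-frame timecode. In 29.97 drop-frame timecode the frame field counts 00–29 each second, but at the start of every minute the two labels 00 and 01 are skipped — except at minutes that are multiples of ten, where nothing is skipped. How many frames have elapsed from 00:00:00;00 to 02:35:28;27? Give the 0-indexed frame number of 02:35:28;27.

As if non-drop at 30 labels/s: (2 × 3600 + 35 × 60 + 28) × 30 + 27 = 279867.
Minute boundaries passed: 155; those not divisible by 10: 155 − 15 = 140; dropped labels = 2 × 140 = 280.
Actual frame index = 279867 − 280 = 279587.

279587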